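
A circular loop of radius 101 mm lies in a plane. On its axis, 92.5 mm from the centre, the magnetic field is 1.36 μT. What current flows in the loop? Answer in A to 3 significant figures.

On the axis of a loop, B = μ₀IR²/[2(R²+z²)^(3/2)], so I = 2B(R²+z²)^(3/2)/(μ₀R²).
R² + z² = 0.0102 + 0.008556 = 0.01876 m²; raised to 3/2 gives 2.57×10⁻³ m³.
I = 2 × 1.36×10⁻⁶ × 2.57×10⁻³ / (1.26×10⁻⁶ × 0.0102) = 0.545 A.

I ≈ 0.545 A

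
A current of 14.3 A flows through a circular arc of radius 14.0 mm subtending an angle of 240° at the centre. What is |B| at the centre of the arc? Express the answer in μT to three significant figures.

The Biot–Savart field of a circular arc at its centre is B = μ₀Iφ/(4πR), with φ = 4.189 rad.
B = (4π×10⁻⁷ × 14.3 × 4.189) / (4π × 0.014) = 4.28×10⁻⁴ T.

B ≈ 428 μT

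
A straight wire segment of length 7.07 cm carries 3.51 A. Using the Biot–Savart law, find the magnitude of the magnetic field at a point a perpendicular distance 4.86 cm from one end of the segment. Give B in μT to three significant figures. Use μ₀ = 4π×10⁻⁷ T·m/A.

For a finite straight segment, B = (μ₀I/4πd)(sinθ₁ + sinθ₂), where θ₁, θ₂ are the angles from the perpendicular to each end.
The perpendicular foot is at one end, so the two end-offsets along the wire are 0 and L = 0.0707 m.
sinθ₁ = 0/√(0²+0.0486²) = 0.0000; sinθ₂ = 0.0707/√(0.0707²+0.0486²) = 0.8241.
B = (4π×10⁻⁷ × 3.51) / (4π × 0.0486) × (0.0000 + 0.8241) = 5.95×10⁻⁶ T.

B ≈ 5.95 μT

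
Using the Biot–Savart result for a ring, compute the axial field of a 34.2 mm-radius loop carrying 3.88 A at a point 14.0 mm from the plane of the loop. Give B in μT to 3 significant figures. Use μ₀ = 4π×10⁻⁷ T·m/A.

B ≈ 56.5 μT

On the axis of a circular loop, B = μ₀IR² / [2(R²+z²)^(3/2)].
R² + z² = (0.0342)² + (0.014)² = 0.001366 m², and (R²+z²)^(3/2) = 5.05×10⁻⁵ m³.
B = (4π×10⁻⁷ × 3.88 × 0.00117) / (2 × 5.05×10⁻⁵) = 5.65×10⁻⁵ T.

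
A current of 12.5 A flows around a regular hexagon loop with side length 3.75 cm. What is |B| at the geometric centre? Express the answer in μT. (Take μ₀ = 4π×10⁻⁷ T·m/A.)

Each side is a finite straight segment at perpendicular distance d = a/(2 tan(π/6)) = 0.03248 m from the centre, with end-angles ±π/6.
One side contributes B₁ = (μ₀I/4πd)·2 sin(π/6) = 3.85×10⁻⁵ T.
All 6 sides add in the same direction: B = 6 × 3.85×10⁻⁵ = 2.31×10⁻⁴ T.

B ≈ 231 μT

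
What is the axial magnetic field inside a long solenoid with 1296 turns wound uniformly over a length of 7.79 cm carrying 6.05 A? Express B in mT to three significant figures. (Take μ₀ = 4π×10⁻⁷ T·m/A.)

B ≈ 126 mT

Inside a long solenoid, B = μ₀nI with n = 1.664×10⁴ turns/m.
B = 4π×10⁻⁷ × 1.664×10⁴ × 6.05 = 0.126 T.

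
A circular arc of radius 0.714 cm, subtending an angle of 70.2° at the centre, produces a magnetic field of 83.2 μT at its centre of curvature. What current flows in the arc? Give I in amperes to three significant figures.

For a circular arc, B = μ₀Iφ/(4πR) with φ in radians; here φ = 1.225 rad.
So I = 4πRB/(μ₀φ) = 4π × 0.00714 × 8.32×10⁻⁵ / (4π×10⁻⁷ × 1.225) = 4.85 A.

I ≈ 4.85 A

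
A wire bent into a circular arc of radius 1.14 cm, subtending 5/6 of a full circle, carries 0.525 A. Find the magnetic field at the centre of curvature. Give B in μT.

B ≈ 24.1 μT

The Biot–Savart field of a circular arc at its centre is B = μ₀Iφ/(4πR), with φ = 5.236 rad.
B = (4π×10⁻⁷ × 0.525 × 5.236) / (4π × 0.0114) = 2.41×10⁻⁵ T.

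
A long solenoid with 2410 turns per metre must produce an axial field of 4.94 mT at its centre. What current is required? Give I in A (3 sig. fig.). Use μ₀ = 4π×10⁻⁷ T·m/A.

I ≈ 1.63 A

Inside a long solenoid B = μ₀nI with n = 2410 m⁻¹, so I = B/(μ₀n).
I = 4.94×10⁻³ / (4π×10⁻⁷ × 2410) = 1.63 A.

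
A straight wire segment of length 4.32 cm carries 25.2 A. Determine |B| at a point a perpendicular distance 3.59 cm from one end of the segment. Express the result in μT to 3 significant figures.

B ≈ 54.0 μT

For a finite straight segment, B = (μ₀I/4πd)(sinθ₁ + sinθ₂), where θ₁, θ₂ are the angles from the perpendicular to each end.
The perpendicular foot is at one end, so the two end-offsets along the wire are 0 and L = 0.0432 m.
sinθ₁ = 0/√(0²+0.0359²) = 0.0000; sinθ₂ = 0.0432/√(0.0432²+0.0359²) = 0.7691.
B = (4π×10⁻⁷ × 25.2) / (4π × 0.0359) × (0.0000 + 0.7691) = 5.40×10⁻⁵ T.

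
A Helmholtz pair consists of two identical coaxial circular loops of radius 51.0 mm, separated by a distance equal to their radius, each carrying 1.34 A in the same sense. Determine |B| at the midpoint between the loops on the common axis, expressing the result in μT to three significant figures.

B ≈ 23.6 μT

Each loop contributes B = μ₀IR²/[2(R²+z²)^(3/2)] on the axis, with z measured from that loop.
Loop 1 (z = 0.0255 m): B₁ = 1.18×10⁻⁵ T. Loop 2 (z = 0.0255 m): B₂ = 1.18×10⁻⁵ T.
The fields add: B = B₁ + B₂ = 2.36×10⁻⁵ T.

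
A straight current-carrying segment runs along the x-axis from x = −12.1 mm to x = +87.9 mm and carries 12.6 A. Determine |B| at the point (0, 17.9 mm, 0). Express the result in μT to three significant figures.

For a finite straight segment, B = (μ₀I/4πd)(sinθ₁ + sinθ₂), where θ₁, θ₂ are the angles from the perpendicular to each end.
The perpendicular distance is d = 0.0179 m; the end-offsets along the wire are a = 0.0121 m and b = 0.0879 m.
sinθ₁ = 0.0121/√(0.0121²+0.0179²) = 0.5600; sinθ₂ = 0.0879/√(0.0879²+0.0179²) = 0.9799.
B = (4π×10⁻⁷ × 12.6) / (4π × 0.0179) × (0.5600 + 0.9799) = 1.08×10⁻⁴ T.

B ≈ 108 μT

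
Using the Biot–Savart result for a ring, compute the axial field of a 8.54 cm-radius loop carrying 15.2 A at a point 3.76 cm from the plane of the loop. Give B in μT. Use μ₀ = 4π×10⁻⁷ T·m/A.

B ≈ 85.7 μT

On the axis of a circular loop, B = μ₀IR² / [2(R²+z²)^(3/2)].
R² + z² = (0.0854)² + (0.0376)² = 0.008707 m², and (R²+z²)^(3/2) = 8.12×10⁻⁴ m³.
B = (4π×10⁻⁷ × 15.2 × 0.007293) / (2 × 8.12×10⁻⁴) = 8.57×10⁻⁵ T.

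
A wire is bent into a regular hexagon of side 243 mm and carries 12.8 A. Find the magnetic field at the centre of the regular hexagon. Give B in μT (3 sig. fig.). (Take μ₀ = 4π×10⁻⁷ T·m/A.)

Each side is a finite straight segment at perpendicular distance d = a/(2 tan(π/6)) = 0.2104 m from the centre, with end-angles ±π/6.
One side contributes B₁ = (μ₀I/4πd)·2 sin(π/6) = 6.08×10⁻⁶ T.
All 6 sides add in the same direction: B = 6 × 6.08×10⁻⁶ = 3.65×10⁻⁵ T.

B ≈ 36.5 μT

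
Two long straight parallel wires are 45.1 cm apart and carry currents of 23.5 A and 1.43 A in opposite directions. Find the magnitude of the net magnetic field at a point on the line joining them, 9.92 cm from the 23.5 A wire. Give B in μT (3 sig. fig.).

B ≈ 48.2 μT

Each long wire gives B = μ₀I/(2πd). Distances are d₁ = 0.0992 m and d₂ = 0.3518 m.
B₁ = 4.74×10⁻⁵ T, B₂ = 8.13×10⁻⁷ T.
Between antiparallel currents both contributions point the same way, so they add. B = B₁ + B₂ = 4.74×10⁻⁵ + 8.13×10⁻⁷ = 4.82×10⁻⁵ T.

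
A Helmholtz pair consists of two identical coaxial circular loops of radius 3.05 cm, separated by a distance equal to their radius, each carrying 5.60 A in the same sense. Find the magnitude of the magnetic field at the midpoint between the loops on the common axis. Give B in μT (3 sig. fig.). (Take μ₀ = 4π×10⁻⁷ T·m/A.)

Each loop contributes B = μ₀IR²/[2(R²+z²)^(3/2)] on the axis, with z measured from that loop.
Loop 1 (z = 0.01525 m): B₁ = 8.25×10⁻⁵ T. Loop 2 (z = 0.01525 m): B₂ = 8.25×10⁻⁵ T.
The fields add: B = B₁ + B₂ = 1.65×10⁻⁴ T.

B ≈ 165 μT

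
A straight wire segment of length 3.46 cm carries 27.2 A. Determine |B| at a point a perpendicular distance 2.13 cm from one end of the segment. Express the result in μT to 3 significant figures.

For a finite straight segment, B = (μ₀I/4πd)(sinθ₁ + sinθ₂), where θ₁, θ₂ are the angles from the perpendicular to each end.
The perpendicular foot is at one end, so the two end-offsets along the wire are 0 and L = 0.0346 m.
sinθ₁ = 0/√(0²+0.0213²) = 0.0000; sinθ₂ = 0.0346/√(0.0346²+0.0213²) = 0.8516.
B = (4π×10⁻⁷ × 27.2) / (4π × 0.0213) × (0.0000 + 0.8516) = 1.09×10⁻⁴ T.

B ≈ 109 μT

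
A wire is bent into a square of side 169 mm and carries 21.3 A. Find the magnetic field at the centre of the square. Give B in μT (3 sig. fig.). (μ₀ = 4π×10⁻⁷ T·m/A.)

Each side is a finite straight segment at perpendicular distance d = a/(2 tan(π/4)) = 0.0845 m from the centre, with end-angles ±π/4.
One side contributes B₁ = (μ₀I/4πd)·2 sin(π/4) = 3.56×10⁻⁵ T.
All 4 sides add in the same direction: B = 4 × 3.56×10⁻⁵ = 1.43×10⁻⁴ T.

B ≈ 143 μT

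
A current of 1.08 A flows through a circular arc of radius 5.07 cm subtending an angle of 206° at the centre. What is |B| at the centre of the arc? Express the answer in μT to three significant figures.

The Biot–Savart field of a circular arc at its centre is B = μ₀Iφ/(4πR), with φ = 3.595 rad.
B = (4π×10⁻⁷ × 1.08 × 3.595) / (4π × 0.0507) = 7.66×10⁻⁶ T.

B ≈ 7.66 μT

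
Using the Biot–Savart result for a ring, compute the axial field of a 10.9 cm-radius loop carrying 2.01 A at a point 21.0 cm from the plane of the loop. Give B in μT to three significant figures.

On the axis of a circular loop, B = μ₀IR² / [2(R²+z²)^(3/2)].
R² + z² = (0.109)² + (0.21)² = 0.05598 m², and (R²+z²)^(3/2) = 1.32×10⁻² m³.
B = (4π×10⁻⁷ × 2.01 × 0.01188) / (2 × 1.32×10⁻²) = 1.13×10⁻⁶ T.

B ≈ 1.13 μT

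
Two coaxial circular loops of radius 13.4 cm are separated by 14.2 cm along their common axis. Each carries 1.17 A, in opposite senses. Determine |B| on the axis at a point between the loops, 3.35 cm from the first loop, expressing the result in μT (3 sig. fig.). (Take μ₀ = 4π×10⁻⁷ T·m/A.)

Each loop contributes B = μ₀IR²/[2(R²+z²)^(3/2)] on the axis, with z measured from that loop.
Loop 1 (z = 0.0335 m): B₁ = 5.01×10⁻⁶ T. Loop 2 (z = 0.1085 m): B₂ = 2.58×10⁻⁶ T.
The fields oppose: B = |B₁ − B₂| = 2.43×10⁻⁶ T.

B ≈ 2.43 μT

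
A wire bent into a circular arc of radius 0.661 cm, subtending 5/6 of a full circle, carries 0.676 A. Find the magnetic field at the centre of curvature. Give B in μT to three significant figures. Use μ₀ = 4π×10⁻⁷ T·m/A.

The Biot–Savart field of a circular arc at its centre is B = μ₀Iφ/(4πR), with φ = 5.236 rad.
B = (4π×10⁻⁷ × 0.676 × 5.236) / (4π × 0.00661) = 5.35×10⁻⁵ T.

B ≈ 53.5 μT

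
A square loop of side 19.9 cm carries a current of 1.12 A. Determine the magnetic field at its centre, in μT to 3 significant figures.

B ≈ 6.37 μT

Each side is a finite straight segment at perpendicular distance d = a/(2 tan(π/4)) = 0.0995 m from the centre, with end-angles ±π/4.
One side contributes B₁ = (μ₀I/4πd)·2 sin(π/4) = 1.59×10⁻⁶ T.
All 4 sides add in the same direction: B = 4 × 1.59×10⁻⁶ = 6.37×10⁻⁶ T.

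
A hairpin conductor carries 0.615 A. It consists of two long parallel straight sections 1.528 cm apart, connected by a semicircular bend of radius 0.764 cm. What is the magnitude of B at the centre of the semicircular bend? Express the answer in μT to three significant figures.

The semicircular arc contributes B_arc = μ₀I·π/(4πR) = μ₀I/(4R) = 2.53×10⁻⁵ T.
Each semi-infinite lead is at perpendicular distance R = 0.00764 m from the centre, with the perpendicular foot at its near end, so it contributes μ₀I/(4πR); both point the same way, together 1.61×10⁻⁵ T.
Arc and leads all point the same direction: B = 2.53×10⁻⁵ + 1.61×10⁻⁵ = 4.14×10⁻⁵ T.

B ≈ 41.4 μT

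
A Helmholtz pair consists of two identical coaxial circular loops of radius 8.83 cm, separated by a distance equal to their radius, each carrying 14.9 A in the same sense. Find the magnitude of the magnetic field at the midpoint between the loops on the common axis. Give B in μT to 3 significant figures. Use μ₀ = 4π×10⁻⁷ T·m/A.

B ≈ 152 μT

Each loop contributes B = μ₀IR²/[2(R²+z²)^(3/2)] on the axis, with z measured from that loop.
Loop 1 (z = 0.04415 m): B₁ = 7.59×10⁻⁵ T. Loop 2 (z = 0.04415 m): B₂ = 7.59×10⁻⁵ T.
The fields add: B = B₁ + B₂ = 1.52×10⁻⁴ T.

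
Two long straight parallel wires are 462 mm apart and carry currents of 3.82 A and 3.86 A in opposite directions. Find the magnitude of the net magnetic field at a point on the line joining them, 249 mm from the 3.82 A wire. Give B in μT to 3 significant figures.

Each long wire gives B = μ₀I/(2πd). Distances are d₁ = 0.249 m and d₂ = 0.213 m.
B₁ = 3.07×10⁻⁶ T, B₂ = 3.62×10⁻⁶ T.
Between antiparallel currents both contributions point the same way, so they add. B = B₁ + B₂ = 3.07×10⁻⁶ + 3.62×10⁻⁶ = 6.69×10⁻⁶ T.

B ≈ 6.69 μT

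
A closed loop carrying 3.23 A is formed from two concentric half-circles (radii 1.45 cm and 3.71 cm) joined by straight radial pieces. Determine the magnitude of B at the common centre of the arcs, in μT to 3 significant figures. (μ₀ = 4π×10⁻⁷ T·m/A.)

The radial connectors point toward the centre, so dl × r̂ = 0 and they contribute nothing.
Each semicircle gives μ₀I/(4R): inner arc 7.00×10⁻⁵ T, outer arc 2.74×10⁻⁵ T.
The two arcs carry current in opposite angular senses, so their fields oppose: B = |7.00×10⁻⁵ − 2.74×10⁻⁵| = 4.26×10⁻⁵ T.

B ≈ 42.6 μT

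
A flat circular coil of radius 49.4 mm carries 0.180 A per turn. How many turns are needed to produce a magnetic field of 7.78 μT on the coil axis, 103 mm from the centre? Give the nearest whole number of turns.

For an N-turn coil, B = Nμ₀IR²/[2(R²+z²)^(3/2)]. A single turn gives B₁ = 1.85×10⁻⁷ T with R = 0.0494 m, z = 0.103 m.
N = B/B₁ = 7.78×10⁻⁶ / 1.85×10⁻⁷ = 42.02.

N = 42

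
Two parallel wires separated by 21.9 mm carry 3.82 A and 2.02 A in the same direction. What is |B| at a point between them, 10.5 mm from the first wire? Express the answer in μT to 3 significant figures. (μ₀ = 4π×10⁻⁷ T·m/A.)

Each long wire gives B = μ₀I/(2πd). Distances are d₁ = 0.0105 m and d₂ = 0.0114 m.
B₁ = 7.28×10⁻⁵ T, B₂ = 3.54×10⁻⁵ T.
Between parallel currents the two contributions point in opposite directions, so they subtract. B = |B₁ − B₂| = |7.28×10⁻⁵ − 3.54×10⁻⁵| = 3.73×10⁻⁵ T.

B ≈ 37.3 μT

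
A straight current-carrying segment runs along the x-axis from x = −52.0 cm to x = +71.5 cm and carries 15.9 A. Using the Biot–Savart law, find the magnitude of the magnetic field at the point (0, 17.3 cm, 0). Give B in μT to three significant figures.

For a finite straight segment, B = (μ₀I/4πd)(sinθ₁ + sinθ₂), where θ₁, θ₂ are the angles from the perpendicular to each end.
The perpendicular distance is d = 0.173 m; the end-offsets along the wire are a = 0.52 m and b = 0.715 m.
sinθ₁ = 0.52/√(0.52²+0.173²) = 0.9489; sinθ₂ = 0.715/√(0.715²+0.173²) = 0.9720.
B = (4π×10⁻⁷ × 15.9) / (4π × 0.173) × (0.9489 + 0.9720) = 1.77×10⁻⁵ T.

B ≈ 17.7 μT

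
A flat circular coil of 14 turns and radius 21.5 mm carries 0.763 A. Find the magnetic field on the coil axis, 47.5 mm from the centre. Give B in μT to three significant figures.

For an N-turn flat coil, B = Nμ₀IR²/[2(R²+z²)^(3/2)] with R = 0.0215 m, z = 0.0475 m.
B = 14 × 1.56×10⁻⁶ T = 2.19×10⁻⁵ T.

B ≈ 21.9 μT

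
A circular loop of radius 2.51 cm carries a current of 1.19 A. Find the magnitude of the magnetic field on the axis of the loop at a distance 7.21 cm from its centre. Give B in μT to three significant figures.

On the axis of a circular loop, B = μ₀IR² / [2(R²+z²)^(3/2)].
R² + z² = (0.0251)² + (0.0721)² = 0.005828 m², and (R²+z²)^(3/2) = 4.45×10⁻⁴ m³.
B = (4π×10⁻⁷ × 1.19 × 0.00063) / (2 × 4.45×10⁻⁴) = 1.06×10⁻⁶ T.

B ≈ 1.06 μT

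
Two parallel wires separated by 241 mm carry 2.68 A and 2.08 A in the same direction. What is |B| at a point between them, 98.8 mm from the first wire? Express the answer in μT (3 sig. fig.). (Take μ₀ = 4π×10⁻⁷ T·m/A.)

B ≈ 2.50 μT

Each long wire gives B = μ₀I/(2πd). Distances are d₁ = 0.0988 m and d₂ = 0.1422 m.
B₁ = 5.43×10⁻⁶ T, B₂ = 2.93×10⁻⁶ T.
Between parallel currents the two contributions point in opposite directions, so they subtract. B = |B₁ − B₂| = |5.43×10⁻⁶ − 2.93×10⁻⁶| = 2.50×10⁻⁶ T.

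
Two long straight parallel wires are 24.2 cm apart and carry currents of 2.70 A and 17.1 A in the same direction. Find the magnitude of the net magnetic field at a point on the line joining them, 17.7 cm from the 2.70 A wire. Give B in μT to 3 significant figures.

Each long wire gives B = μ₀I/(2πd). Distances are d₁ = 0.177 m and d₂ = 0.065 m.
B₁ = 3.05×10⁻⁶ T, B₂ = 5.26×10⁻⁵ T.
Between parallel currents the two contributions point in opposite directions, so they subtract. B = |B₁ − B₂| = |3.05×10⁻⁶ − 5.26×10⁻⁵| = 4.96×10⁻⁵ T.

B ≈ 49.6 μT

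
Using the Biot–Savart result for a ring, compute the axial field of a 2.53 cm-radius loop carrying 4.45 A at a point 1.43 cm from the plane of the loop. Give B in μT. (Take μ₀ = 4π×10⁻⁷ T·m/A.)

B ≈ 72.9 μT

On the axis of a circular loop, B = μ₀IR² / [2(R²+z²)^(3/2)].
R² + z² = (0.0253)² + (0.0143)² = 0.0008446 m², and (R²+z²)^(3/2) = 2.45×10⁻⁵ m³.
B = (4π×10⁻⁷ × 4.45 × 0.0006401) / (2 × 2.45×10⁻⁵) = 7.29×10⁻⁵ T.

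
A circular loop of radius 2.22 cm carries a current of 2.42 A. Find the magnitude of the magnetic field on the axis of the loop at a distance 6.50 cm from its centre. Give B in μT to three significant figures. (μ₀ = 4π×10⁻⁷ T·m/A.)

B ≈ 2.31 μT

On the axis of a circular loop, B = μ₀IR² / [2(R²+z²)^(3/2)].
R² + z² = (0.0222)² + (0.065)² = 0.004718 m², and (R²+z²)^(3/2) = 3.24×10⁻⁴ m³.
B = (4π×10⁻⁷ × 2.42 × 0.0004928) / (2 × 3.24×10⁻⁴) = 2.31×10⁻⁶ T.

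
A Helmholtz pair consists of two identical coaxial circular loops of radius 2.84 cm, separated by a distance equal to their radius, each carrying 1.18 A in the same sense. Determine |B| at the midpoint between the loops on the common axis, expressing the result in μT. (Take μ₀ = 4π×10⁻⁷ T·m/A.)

Each loop contributes B = μ₀IR²/[2(R²+z²)^(3/2)] on the axis, with z measured from that loop.
Loop 1 (z = 0.0142 m): B₁ = 1.87×10⁻⁵ T. Loop 2 (z = 0.0142 m): B₂ = 1.87×10⁻⁵ T.
The fields add: B = B₁ + B₂ = 3.74×10⁻⁵ T.

B ≈ 37.4 μT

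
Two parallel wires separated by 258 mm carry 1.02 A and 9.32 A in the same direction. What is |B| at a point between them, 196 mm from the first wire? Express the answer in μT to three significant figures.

Each long wire gives B = μ₀I/(2πd). Distances are d₁ = 0.196 m and d₂ = 0.062 m.
B₁ = 1.04×10⁻⁶ T, B₂ = 3.01×10⁻⁵ T.
Between parallel currents the two contributions point in opposite directions, so they subtract. B = |B₁ − B₂| = |1.04×10⁻⁶ − 3.01×10⁻⁵| = 2.90×10⁻⁵ T.

B ≈ 29.0 μT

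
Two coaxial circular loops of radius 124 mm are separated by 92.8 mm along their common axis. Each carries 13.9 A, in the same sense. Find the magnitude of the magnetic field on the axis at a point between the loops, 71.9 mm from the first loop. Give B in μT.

B ≈ 113 μT

Each loop contributes B = μ₀IR²/[2(R²+z²)^(3/2)] on the axis, with z measured from that loop.
Loop 1 (z = 0.0719 m): B₁ = 4.56×10⁻⁵ T. Loop 2 (z = 0.0209 m): B₂ = 6.75×10⁻⁵ T.
The fields add: B = B₁ + B₂ = 1.13×10⁻⁴ T.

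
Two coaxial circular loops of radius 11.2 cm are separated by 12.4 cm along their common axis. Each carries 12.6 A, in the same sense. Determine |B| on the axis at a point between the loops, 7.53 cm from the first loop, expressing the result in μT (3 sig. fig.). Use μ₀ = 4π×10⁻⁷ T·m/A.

Each loop contributes B = μ₀IR²/[2(R²+z²)^(3/2)] on the axis, with z measured from that loop.
Loop 1 (z = 0.0753 m): B₁ = 4.04×10⁻⁵ T. Loop 2 (z = 0.0487 m): B₂ = 5.45×10⁻⁵ T.
The fields add: B = B₁ + B₂ = 9.49×10⁻⁵ T.

B ≈ 94.9 μT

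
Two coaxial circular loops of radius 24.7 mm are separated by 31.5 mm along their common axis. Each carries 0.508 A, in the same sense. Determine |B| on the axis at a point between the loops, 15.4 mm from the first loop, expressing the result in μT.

Each loop contributes B = μ₀IR²/[2(R²+z²)^(3/2)] on the axis, with z measured from that loop.
Loop 1 (z = 0.0154 m): B₁ = 7.90×10⁻⁶ T. Loop 2 (z = 0.0161 m): B₂ = 7.60×10⁻⁶ T.
The fields add: B = B₁ + B₂ = 1.55×10⁻⁵ T.

B ≈ 15.5 μT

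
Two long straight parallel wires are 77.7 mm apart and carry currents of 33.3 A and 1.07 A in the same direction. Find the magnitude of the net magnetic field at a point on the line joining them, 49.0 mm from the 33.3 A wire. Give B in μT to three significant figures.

B ≈ 128 μT

Each long wire gives B = μ₀I/(2πd). Distances are d₁ = 0.049 m and d₂ = 0.0287 m.
B₁ = 1.36×10⁻⁴ T, B₂ = 7.46×10⁻⁶ T.
Between parallel currents the two contributions point in opposite directions, so they subtract. B = |B₁ − B₂| = |1.36×10⁻⁴ − 7.46×10⁻⁶| = 1.28×10⁻⁴ T.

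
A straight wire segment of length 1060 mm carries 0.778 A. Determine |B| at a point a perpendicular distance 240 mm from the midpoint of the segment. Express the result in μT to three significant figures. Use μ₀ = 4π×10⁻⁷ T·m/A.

B ≈ 0.591 μT

For a finite straight segment, B = (μ₀I/4πd)(sinθ₁ + sinθ₂), where θ₁, θ₂ are the angles from the perpendicular to each end.
The perpendicular from the point meets the wire at its midpoint, so each end is L/2 = 0.53 m away along the wire.
sinθ₁ = 0.53/√(0.53²+0.24²) = 0.9110; sinθ₂ = 0.53/√(0.53²+0.24²) = 0.9110.
B = (4π×10⁻⁷ × 0.778) / (4π × 0.24) × (0.9110 + 0.9110) = 5.91×10⁻⁷ T.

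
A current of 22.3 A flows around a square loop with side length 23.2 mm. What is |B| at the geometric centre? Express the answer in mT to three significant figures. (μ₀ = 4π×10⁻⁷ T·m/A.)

B ≈ 1.09 mT

Each side is a finite straight segment at perpendicular distance d = a/(2 tan(π/4)) = 0.0116 m from the centre, with end-angles ±π/4.
One side contributes B₁ = (μ₀I/4πd)·2 sin(π/4) = 2.72×10⁻⁴ T.
All 4 sides add in the same direction: B = 4 × 2.72×10⁻⁴ = 1.09×10⁻³ T.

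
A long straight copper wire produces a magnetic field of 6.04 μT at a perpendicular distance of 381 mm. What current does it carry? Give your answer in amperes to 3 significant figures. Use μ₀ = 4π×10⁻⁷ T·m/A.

I ≈ 11.5 A

For a long straight wire B = μ₀I/(2πd), so I = 2πdB/μ₀.
I = 2π × 0.381 × 6.04×10⁻⁶ / (4π×10⁻⁷) = 11.5 A.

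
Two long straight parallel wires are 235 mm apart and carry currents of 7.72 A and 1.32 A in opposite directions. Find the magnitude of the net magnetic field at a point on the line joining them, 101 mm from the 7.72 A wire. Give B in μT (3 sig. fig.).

Each long wire gives B = μ₀I/(2πd). Distances are d₁ = 0.101 m and d₂ = 0.134 m.
B₁ = 1.53×10⁻⁵ T, B₂ = 1.97×10⁻⁶ T.
Between antiparallel currents both contributions point the same way, so they add. B = B₁ + B₂ = 1.53×10⁻⁵ + 1.97×10⁻⁶ = 1.73×10⁻⁵ T.

B ≈ 17.3 μT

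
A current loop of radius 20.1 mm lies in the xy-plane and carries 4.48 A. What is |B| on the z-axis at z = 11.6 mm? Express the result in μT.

B ≈ 91.0 μT

On the axis of a circular loop, B = μ₀IR² / [2(R²+z²)^(3/2)].
R² + z² = (0.0201)² + (0.0116)² = 0.0005386 m², and (R²+z²)^(3/2) = 1.25×10⁻⁵ m³.
B = (4π×10⁻⁷ × 4.48 × 0.000404) / (2 × 1.25×10⁻⁵) = 9.10×10⁻⁵ T.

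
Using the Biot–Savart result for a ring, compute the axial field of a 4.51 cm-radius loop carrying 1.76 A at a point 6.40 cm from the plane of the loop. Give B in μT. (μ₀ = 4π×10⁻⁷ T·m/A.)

On the axis of a circular loop, B = μ₀IR² / [2(R²+z²)^(3/2)].
R² + z² = (0.0451)² + (0.064)² = 0.00613 m², and (R²+z²)^(3/2) = 4.80×10⁻⁴ m³.
B = (4π×10⁻⁷ × 1.76 × 0.002034) / (2 × 4.80×10⁻⁴) = 4.69×10⁻⁶ T.

B ≈ 4.69 μT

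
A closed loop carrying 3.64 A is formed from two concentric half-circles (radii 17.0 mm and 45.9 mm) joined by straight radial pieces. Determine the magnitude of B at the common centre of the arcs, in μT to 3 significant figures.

B ≈ 42.4 μT

The radial connectors point toward the centre, so dl × r̂ = 0 and they contribute nothing.
Each semicircle gives μ₀I/(4R): inner arc 6.73×10⁻⁵ T, outer arc 2.49×10⁻⁵ T.
The two arcs carry current in opposite angular senses, so their fields oppose: B = |6.73×10⁻⁵ − 2.49×10⁻⁵| = 4.24×10⁻⁵ T.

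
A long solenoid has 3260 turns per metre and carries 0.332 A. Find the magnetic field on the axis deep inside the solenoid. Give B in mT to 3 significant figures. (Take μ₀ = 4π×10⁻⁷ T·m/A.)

B ≈ 1.36 mT

Inside a long solenoid, B = μ₀nI with n = 3260 turns/m.
B = 4π×10⁻⁷ × 3260 × 0.332 = 1.36×10⁻³ T.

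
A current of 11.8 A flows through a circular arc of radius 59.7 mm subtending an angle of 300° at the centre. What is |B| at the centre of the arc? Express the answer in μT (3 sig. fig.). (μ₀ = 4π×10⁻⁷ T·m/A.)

The Biot–Savart field of a circular arc at its centre is B = μ₀Iφ/(4πR), with φ = 5.236 rad.
B = (4π×10⁻⁷ × 11.8 × 5.236) / (4π × 0.0597) = 1.03×10⁻⁴ T.

B ≈ 103 μT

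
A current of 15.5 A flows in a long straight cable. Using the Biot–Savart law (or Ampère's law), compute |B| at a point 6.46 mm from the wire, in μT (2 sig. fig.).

B ≈ 480 μT

For an infinitely long straight wire, B = μ₀I/(2πd).
B = (4π×10⁻⁷ × 15.5) / (2π × 0.00646) = 4.80×10⁻⁴ T.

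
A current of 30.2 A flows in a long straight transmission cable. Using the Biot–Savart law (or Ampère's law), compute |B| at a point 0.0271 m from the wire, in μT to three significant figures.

B ≈ 223 μT

For an infinitely long straight wire, B = μ₀I/(2πd).
B = (4π×10⁻⁷ × 30.2) / (2π × 0.0271) = 2.23×10⁻⁴ T.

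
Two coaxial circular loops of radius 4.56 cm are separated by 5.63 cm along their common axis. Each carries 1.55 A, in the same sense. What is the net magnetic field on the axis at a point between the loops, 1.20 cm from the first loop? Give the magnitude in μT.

Each loop contributes B = μ₀IR²/[2(R²+z²)^(3/2)] on the axis, with z measured from that loop.
Loop 1 (z = 0.012 m): B₁ = 1.93×10⁻⁵ T. Loop 2 (z = 0.0443 m): B₂ = 7.88×10⁻⁶ T.
The fields add: B = B₁ + B₂ = 2.72×10⁻⁵ T.

B ≈ 27.2 μT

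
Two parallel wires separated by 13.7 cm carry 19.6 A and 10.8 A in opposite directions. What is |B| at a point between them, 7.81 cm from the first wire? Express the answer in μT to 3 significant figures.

B ≈ 86.9 μT

Each long wire gives B = μ₀I/(2πd). Distances are d₁ = 0.0781 m and d₂ = 0.0589 m.
B₁ = 5.02×10⁻⁵ T, B₂ = 3.67×10⁻⁵ T.
Between antiparallel currents both contributions point the same way, so they add. B = B₁ + B₂ = 5.02×10⁻⁵ + 3.67×10⁻⁵ = 8.69×10⁻⁵ T.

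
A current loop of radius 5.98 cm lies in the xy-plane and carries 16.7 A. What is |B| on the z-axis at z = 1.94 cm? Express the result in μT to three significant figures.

On the axis of a circular loop, B = μ₀IR² / [2(R²+z²)^(3/2)].
R² + z² = (0.0598)² + (0.0194)² = 0.003952 m², and (R²+z²)^(3/2) = 2.48×10⁻⁴ m³.
B = (4π×10⁻⁷ × 16.7 × 0.003576) / (2 × 2.48×10⁻⁴) = 1.51×10⁻⁴ T.

B ≈ 151 μT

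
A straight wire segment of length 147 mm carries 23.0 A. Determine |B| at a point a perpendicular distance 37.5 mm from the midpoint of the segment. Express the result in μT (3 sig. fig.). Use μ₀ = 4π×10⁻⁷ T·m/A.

B ≈ 109 μT

For a finite straight segment, B = (μ₀I/4πd)(sinθ₁ + sinθ₂), where θ₁, θ₂ are the angles from the perpendicular to each end.
The perpendicular from the point meets the wire at its midpoint, so each end is L/2 = 0.0735 m away along the wire.
sinθ₁ = 0.0735/√(0.0735²+0.0375²) = 0.8908; sinθ₂ = 0.0735/√(0.0735²+0.0375²) = 0.8908.
B = (4π×10⁻⁷ × 23.0) / (4π × 0.0375) × (0.8908 + 0.8908) = 1.09×10⁻⁴ T.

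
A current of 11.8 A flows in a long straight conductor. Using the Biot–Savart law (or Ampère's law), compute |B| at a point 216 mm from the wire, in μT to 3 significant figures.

For an infinitely long straight wire, B = μ₀I/(2πd).
B = (4π×10⁻⁷ × 11.8) / (2π × 0.216) = 1.09×10⁻⁵ T.

B ≈ 10.9 μT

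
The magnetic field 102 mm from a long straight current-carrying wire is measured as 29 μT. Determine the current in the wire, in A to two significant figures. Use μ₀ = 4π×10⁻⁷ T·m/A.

I ≈ 15 A

For a long straight wire B = μ₀I/(2πd), so I = 2πdB/μ₀.
I = 2π × 0.102 × 2.90×10⁻⁵ / (4π×10⁻⁷) = 14.8 A.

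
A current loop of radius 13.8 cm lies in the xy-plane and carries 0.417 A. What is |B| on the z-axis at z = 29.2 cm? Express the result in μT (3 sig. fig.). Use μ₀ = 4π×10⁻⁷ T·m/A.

B ≈ 0.148 μT

On the axis of a circular loop, B = μ₀IR² / [2(R²+z²)^(3/2)].
R² + z² = (0.138)² + (0.292)² = 0.1043 m², and (R²+z²)^(3/2) = 3.37×10⁻² m³.
B = (4π×10⁻⁷ × 0.417 × 0.01904) / (2 × 3.37×10⁻²) = 1.48×10⁻⁷ T.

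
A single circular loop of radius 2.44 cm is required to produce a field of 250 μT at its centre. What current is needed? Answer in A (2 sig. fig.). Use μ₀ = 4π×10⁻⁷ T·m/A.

I ≈ 9.7 A

At the centre of a circular loop B = μ₀I/(2R), so I = 2RB/μ₀.
With R = 0.0244 m, I = 2 × 0.0244 × 2.50×10⁻⁴ / (4π×10⁻⁷) = 9.71 A.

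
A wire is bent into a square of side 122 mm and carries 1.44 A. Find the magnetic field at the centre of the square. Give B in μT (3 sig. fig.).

Each side is a finite straight segment at perpendicular distance d = a/(2 tan(π/4)) = 0.061 m from the centre, with end-angles ±π/4.
One side contributes B₁ = (μ₀I/4πd)·2 sin(π/4) = 3.34×10⁻⁶ T.
All 4 sides add in the same direction: B = 4 × 3.34×10⁻⁶ = 1.34×10⁻⁵ T.

B ≈ 13.4 μT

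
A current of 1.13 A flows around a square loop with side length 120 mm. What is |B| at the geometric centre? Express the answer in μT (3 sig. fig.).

Each side is a finite straight segment at perpendicular distance d = a/(2 tan(π/4)) = 0.06 m from the centre, with end-angles ±π/4.
One side contributes B₁ = (μ₀I/4πd)·2 sin(π/4) = 2.66×10⁻⁶ T.
All 4 sides add in the same direction: B = 4 × 2.66×10⁻⁶ = 1.07×10⁻⁵ T.

B ≈ 10.7 μT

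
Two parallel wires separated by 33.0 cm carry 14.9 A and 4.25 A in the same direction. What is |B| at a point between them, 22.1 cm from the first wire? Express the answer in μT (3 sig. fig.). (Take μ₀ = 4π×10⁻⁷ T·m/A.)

B ≈ 5.69 μT

Each long wire gives B = μ₀I/(2πd). Distances are d₁ = 0.221 m and d₂ = 0.109 m.
B₁ = 1.35×10⁻⁵ T, B₂ = 7.80×10⁻⁶ T.
Between parallel currents the two contributions point in opposite directions, so they subtract. B = |B₁ − B₂| = |1.35×10⁻⁵ − 7.80×10⁻⁶| = 5.69×10⁻⁶ T.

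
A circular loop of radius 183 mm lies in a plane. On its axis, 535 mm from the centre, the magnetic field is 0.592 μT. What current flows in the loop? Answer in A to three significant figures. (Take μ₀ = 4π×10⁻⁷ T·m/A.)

I ≈ 5.09 A

On the axis of a loop, B = μ₀IR²/[2(R²+z²)^(3/2)], so I = 2B(R²+z²)^(3/2)/(μ₀R²).
R² + z² = 0.03349 + 0.2862 = 0.3197 m²; raised to 3/2 gives 0.181 m³.
I = 2 × 5.92×10⁻⁷ × 0.181 / (1.26×10⁻⁶ × 0.03349) = 5.09 A.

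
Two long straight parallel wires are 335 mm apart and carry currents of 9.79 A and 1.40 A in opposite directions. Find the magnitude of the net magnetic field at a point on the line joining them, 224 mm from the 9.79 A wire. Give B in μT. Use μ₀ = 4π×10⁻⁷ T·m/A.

B ≈ 11.3 μT

Each long wire gives B = μ₀I/(2πd). Distances are d₁ = 0.224 m and d₂ = 0.111 m.
B₁ = 8.74×10⁻⁶ T, B₂ = 2.52×10⁻⁶ T.
Between antiparallel currents both contributions point the same way, so they add. B = B₁ + B₂ = 8.74×10⁻⁶ + 2.52×10⁻⁶ = 1.13×10⁻⁵ T.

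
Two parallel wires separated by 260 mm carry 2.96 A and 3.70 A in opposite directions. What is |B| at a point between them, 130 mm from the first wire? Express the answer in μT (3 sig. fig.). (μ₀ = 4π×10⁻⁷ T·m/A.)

B ≈ 10.2 μT

Each long wire gives B = μ₀I/(2πd). Distances are d₁ = 0.13 m and d₂ = 0.13 m.
B₁ = 4.55×10⁻⁶ T, B₂ = 5.69×10⁻⁶ T.
Between antiparallel currents both contributions point the same way, so they add. B = B₁ + B₂ = 4.55×10⁻⁶ + 5.69×10⁻⁶ = 1.02×10⁻⁵ T.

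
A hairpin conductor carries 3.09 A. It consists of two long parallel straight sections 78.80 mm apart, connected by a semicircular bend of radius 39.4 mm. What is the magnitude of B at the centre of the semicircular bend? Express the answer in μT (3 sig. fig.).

The semicircular arc contributes B_arc = μ₀I·π/(4πR) = μ₀I/(4R) = 2.46×10⁻⁵ T.
Each semi-infinite lead is at perpendicular distance R = 0.0394 m from the centre, with the perpendicular foot at its near end, so it contributes μ₀I/(4πR); both point the same way, together 1.57×10⁻⁵ T.
Arc and leads all point the same direction: B = 2.46×10⁻⁵ + 1.57×10⁻⁵ = 4.03×10⁻⁵ T.

B ≈ 40.3 μT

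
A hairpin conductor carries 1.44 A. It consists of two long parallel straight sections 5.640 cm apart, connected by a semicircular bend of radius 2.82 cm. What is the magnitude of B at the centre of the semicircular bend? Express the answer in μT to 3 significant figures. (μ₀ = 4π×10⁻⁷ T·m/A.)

The semicircular arc contributes B_arc = μ₀I·π/(4πR) = μ₀I/(4R) = 1.60×10⁻⁵ T.
Each semi-infinite lead is at perpendicular distance R = 0.0282 m from the centre, with the perpendicular foot at its near end, so it contributes μ₀I/(4πR); both point the same way, together 1.02×10⁻⁵ T.
Arc and leads all point the same direction: B = 1.60×10⁻⁵ + 1.02×10⁻⁵ = 2.63×10⁻⁵ T.

B ≈ 26.3 μT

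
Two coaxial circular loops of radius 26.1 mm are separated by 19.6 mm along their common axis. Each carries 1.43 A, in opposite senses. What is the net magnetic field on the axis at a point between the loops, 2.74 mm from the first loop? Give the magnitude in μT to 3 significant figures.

Each loop contributes B = μ₀IR²/[2(R²+z²)^(3/2)] on the axis, with z measured from that loop.
Loop 1 (z = 0.00274 m): B₁ = 3.39×10⁻⁵ T. Loop 2 (z = 0.01686 m): B₂ = 2.04×10⁻⁵ T.
The fields oppose: B = |B₁ − B₂| = 1.35×10⁻⁵ T.

B ≈ 13.5 μT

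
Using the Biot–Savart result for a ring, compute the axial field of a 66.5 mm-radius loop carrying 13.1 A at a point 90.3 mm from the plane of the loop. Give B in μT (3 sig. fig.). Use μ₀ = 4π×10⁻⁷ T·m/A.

B ≈ 25.8 μT

On the axis of a circular loop, B = μ₀IR² / [2(R²+z²)^(3/2)].
R² + z² = (0.0665)² + (0.0903)² = 0.01258 m², and (R²+z²)^(3/2) = 1.41×10⁻³ m³.
B = (4π×10⁻⁷ × 13.1 × 0.004422) / (2 × 1.41×10⁻³) = 2.58×10⁻⁵ T.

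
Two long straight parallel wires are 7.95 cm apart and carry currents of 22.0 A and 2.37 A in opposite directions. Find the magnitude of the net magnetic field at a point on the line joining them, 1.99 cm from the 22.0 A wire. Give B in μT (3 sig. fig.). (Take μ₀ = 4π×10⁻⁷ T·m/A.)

Each long wire gives B = μ₀I/(2πd). Distances are d₁ = 0.0199 m and d₂ = 0.0596 m.
B₁ = 2.21×10⁻⁴ T, B₂ = 7.95×10⁻⁶ T.
Between antiparallel currents both contributions point the same way, so they add. B = B₁ + B₂ = 2.21×10⁻⁴ + 7.95×10⁻⁶ = 2.29×10⁻⁴ T.

B ≈ 229 μT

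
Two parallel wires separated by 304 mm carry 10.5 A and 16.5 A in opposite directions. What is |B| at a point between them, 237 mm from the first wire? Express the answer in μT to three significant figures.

B ≈ 58.1 μT

Each long wire gives B = μ₀I/(2πd). Distances are d₁ = 0.237 m and d₂ = 0.067 m.
B₁ = 8.86×10⁻⁶ T, B₂ = 4.93×10⁻⁵ T.
Between antiparallel currents both contributions point the same way, so they add. B = B₁ + B₂ = 8.86×10⁻⁶ + 4.93×10⁻⁵ = 5.81×10⁻⁵ T.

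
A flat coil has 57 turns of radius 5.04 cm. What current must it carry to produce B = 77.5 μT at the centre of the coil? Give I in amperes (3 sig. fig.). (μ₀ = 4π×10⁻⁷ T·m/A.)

For an N-turn coil, B = Nμ₀I/(2R) with R = 0.0504 m, so I = 2RB/(Nμ₀) = 2 × 0.0504 × 7.75×10⁻⁵ / (57 × 4π×10⁻⁷) = 0.109 A.

I ≈ 0.109 A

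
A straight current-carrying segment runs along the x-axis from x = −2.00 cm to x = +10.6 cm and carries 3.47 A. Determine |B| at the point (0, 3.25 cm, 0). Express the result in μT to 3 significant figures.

B ≈ 15.8 μT

For a finite straight segment, B = (μ₀I/4πd)(sinθ₁ + sinθ₂), where θ₁, θ₂ are the angles from the perpendicular to each end.
The perpendicular distance is d = 0.0325 m; the end-offsets along the wire are a = 0.02 m and b = 0.106 m.
sinθ₁ = 0.02/√(0.02²+0.0325²) = 0.5241; sinθ₂ = 0.106/√(0.106²+0.0325²) = 0.9561.
B = (4π×10⁻⁷ × 3.47) / (4π × 0.0325) × (0.5241 + 0.9561) = 1.58×10⁻⁵ T.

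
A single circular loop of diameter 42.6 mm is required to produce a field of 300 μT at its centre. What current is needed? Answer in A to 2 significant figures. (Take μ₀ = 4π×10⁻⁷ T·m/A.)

I ≈ 10 A

At the centre of a circular loop B = μ₀I/(2R), so I = 2RB/μ₀.
With R = 0.0213 m, I = 2 × 0.0213 × 3.00×10⁻⁴ / (4π×10⁻⁷) = 10.2 A.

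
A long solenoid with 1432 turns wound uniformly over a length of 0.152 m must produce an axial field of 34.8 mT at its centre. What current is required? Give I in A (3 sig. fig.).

I ≈ 2.94 A

Inside a long solenoid B = μ₀nI with n = 9421 m⁻¹, so I = B/(μ₀n).
I = 3.48×10⁻² / (4π×10⁻⁷ × 9421) = 2.94 A.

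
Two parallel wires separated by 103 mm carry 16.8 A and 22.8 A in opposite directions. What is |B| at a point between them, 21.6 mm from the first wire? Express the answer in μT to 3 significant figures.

B ≈ 212 μT

Each long wire gives B = μ₀I/(2πd). Distances are d₁ = 0.0216 m and d₂ = 0.0814 m.
B₁ = 1.56×10⁻⁴ T, B₂ = 5.60×10⁻⁵ T.
Between antiparallel currents both contributions point the same way, so they add. B = B₁ + B₂ = 1.56×10⁻⁴ + 5.60×10⁻⁵ = 2.12×10⁻⁴ T.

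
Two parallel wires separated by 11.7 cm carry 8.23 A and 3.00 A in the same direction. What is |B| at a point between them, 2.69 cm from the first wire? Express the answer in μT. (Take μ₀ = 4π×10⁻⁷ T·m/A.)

Each long wire gives B = μ₀I/(2πd). Distances are d₁ = 0.0269 m and d₂ = 0.0901 m.
B₁ = 6.12×10⁻⁵ T, B₂ = 6.66×10⁻⁶ T.
Between parallel currents the two contributions point in opposite directions, so they subtract. B = |B₁ − B₂| = |6.12×10⁻⁵ − 6.66×10⁻⁶| = 5.45×10⁻⁵ T.

B ≈ 54.5 μT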